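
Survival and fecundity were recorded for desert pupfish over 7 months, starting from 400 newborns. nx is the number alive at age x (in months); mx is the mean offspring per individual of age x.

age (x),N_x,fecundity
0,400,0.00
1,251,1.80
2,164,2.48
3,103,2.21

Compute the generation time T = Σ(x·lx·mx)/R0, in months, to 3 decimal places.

lx = nx/n0 = nx/400: 1, 0.6275, 0.41, 0.2575
lx·mx: 0, 1.1295, 1.0168, 0.569075 → R0 = 2.715375
x·lx·mx: 0, 1.1295, 2.0336, 1.707225 → Σ = 4.870325
T = 4.870325 / 2.715375 = 1.79361… → 1.794

1.794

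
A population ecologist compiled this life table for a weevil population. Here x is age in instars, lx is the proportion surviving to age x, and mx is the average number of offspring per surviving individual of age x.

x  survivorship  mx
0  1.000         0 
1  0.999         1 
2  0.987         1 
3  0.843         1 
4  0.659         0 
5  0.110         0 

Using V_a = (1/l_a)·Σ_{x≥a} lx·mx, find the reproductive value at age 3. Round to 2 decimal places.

lx·mx for x ≥ 3: 0.843, 0, 0 → sum = 0.843
V_3 = 0.843 / l_3 = 0.843 / 0.843 = 1 → 1.00

1.00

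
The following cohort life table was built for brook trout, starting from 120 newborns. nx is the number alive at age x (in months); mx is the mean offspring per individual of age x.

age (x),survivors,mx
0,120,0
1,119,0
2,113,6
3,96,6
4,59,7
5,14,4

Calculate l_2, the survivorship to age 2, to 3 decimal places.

l_2 = n_2/n_0 = 113/120 = 0.941667… → 0.942

0.942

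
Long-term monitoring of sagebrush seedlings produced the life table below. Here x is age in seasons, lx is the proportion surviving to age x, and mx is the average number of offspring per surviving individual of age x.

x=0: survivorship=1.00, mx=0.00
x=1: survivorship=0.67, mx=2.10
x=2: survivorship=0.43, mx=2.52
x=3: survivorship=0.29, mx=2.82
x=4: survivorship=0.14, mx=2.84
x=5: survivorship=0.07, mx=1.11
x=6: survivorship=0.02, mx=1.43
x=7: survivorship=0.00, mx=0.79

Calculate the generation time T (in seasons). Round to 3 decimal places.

lx·mx: 0, 1.407, 1.0836, 0.8178, 0.3976, 0.0777, 0.0286, 0 → R0 = 3.8123
x·lx·mx: 0, 1.407, 2.1672, 2.4534, 1.5904, 0.3885, 0.1716, 0 → Σ = 8.1781
T = 8.1781 / 3.8123 = 2.145188… → 2.145

2.145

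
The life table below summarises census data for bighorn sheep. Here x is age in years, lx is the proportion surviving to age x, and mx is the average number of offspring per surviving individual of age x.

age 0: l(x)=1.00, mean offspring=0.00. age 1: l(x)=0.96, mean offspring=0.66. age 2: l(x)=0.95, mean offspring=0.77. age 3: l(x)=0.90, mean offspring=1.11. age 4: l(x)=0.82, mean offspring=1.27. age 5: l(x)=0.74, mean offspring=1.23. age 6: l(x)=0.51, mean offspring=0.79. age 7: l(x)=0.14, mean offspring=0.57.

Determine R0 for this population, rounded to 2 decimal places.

4.80

lx·mx by age: 0, 0.6336, 0.7315, 0.999, 1.0414, 0.9102, 0.4029, 0.0798
R0 = Σ lx·mx = 4.7984 → 4.80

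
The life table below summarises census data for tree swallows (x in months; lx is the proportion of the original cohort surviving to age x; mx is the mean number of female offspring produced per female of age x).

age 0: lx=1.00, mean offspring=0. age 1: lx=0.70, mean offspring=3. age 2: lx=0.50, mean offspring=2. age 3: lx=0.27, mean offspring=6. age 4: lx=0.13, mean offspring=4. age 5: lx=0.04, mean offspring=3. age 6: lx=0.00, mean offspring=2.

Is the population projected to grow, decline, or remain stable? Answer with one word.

R0 = Σ lx·mx = 0 + 2.1 + 1 + 1.62 + 0.52 + 0.12 + 0 = 5.36
R0 > 1, so the population is growing.

growing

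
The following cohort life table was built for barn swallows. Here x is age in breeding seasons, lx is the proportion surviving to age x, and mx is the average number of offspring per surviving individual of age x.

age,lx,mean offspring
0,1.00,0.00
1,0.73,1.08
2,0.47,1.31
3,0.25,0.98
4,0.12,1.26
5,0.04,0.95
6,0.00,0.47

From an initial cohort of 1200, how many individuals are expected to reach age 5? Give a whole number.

48

Expected survivors = N0 · l_5 = 1200 × 0.04 = 48 → 48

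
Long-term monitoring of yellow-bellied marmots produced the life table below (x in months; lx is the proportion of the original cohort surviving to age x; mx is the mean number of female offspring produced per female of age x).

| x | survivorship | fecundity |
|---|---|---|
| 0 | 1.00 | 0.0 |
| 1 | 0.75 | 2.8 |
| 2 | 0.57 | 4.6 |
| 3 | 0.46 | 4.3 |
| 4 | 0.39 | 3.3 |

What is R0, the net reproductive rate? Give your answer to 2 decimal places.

7.99

lx·mx by age: 0, 2.1, 2.622, 1.978, 1.287
R0 = Σ lx·mx = 7.987 → 7.99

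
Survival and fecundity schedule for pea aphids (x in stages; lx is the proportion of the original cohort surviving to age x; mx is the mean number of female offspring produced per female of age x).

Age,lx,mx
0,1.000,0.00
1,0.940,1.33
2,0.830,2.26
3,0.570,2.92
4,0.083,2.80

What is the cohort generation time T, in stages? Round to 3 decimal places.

lx·mx: 0, 1.2502, 1.8758, 1.6644, 0.2324 → R0 = 5.0228
x·lx·mx: 0, 1.2502, 3.7516, 4.9932, 0.9296 → Σ = 10.9246
T = 10.9246 / 5.0228 = 2.175002… → 2.175

2.175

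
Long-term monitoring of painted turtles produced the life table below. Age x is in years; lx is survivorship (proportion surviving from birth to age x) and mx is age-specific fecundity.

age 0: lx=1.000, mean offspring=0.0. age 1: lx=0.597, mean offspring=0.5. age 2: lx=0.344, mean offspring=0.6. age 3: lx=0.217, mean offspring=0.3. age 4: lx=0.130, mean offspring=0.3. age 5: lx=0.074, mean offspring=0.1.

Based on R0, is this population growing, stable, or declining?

declining

R0 = Σ lx·mx = 0 + 0.2985 + 0.2064 + 0.0651 + 0.039 + 0.0074 = 0.6164
R0 < 1, so the population is declining.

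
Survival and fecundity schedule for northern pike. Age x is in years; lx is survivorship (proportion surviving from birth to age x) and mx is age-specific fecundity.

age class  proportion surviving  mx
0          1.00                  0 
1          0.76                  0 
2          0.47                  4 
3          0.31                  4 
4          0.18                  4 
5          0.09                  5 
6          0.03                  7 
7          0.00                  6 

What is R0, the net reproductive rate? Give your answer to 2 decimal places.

4.50

lx·mx by age: 0, 0, 1.88, 1.24, 0.72, 0.45, 0.21, 0
R0 = Σ lx·mx = 4.5 → 4.50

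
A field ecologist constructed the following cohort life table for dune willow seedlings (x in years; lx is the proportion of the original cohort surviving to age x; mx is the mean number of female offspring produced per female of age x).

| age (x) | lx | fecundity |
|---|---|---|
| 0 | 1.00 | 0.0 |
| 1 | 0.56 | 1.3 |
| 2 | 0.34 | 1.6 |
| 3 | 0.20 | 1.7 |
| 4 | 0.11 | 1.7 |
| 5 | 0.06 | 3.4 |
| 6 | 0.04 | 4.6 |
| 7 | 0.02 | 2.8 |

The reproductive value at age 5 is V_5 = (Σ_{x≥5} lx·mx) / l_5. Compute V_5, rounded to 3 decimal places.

7.400

lx·mx for x ≥ 5: 0.204, 0.184, 0.056 → sum = 0.444
V_5 = 0.444 / l_5 = 0.444 / 0.06 = 7.4 → 7.400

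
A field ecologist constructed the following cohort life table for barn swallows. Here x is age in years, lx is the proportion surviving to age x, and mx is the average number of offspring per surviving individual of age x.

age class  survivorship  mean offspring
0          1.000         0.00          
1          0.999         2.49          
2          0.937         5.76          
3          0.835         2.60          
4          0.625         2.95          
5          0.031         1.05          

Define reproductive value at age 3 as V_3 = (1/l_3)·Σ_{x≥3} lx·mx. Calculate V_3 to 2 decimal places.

lx·mx for x ≥ 3: 2.171, 1.84375, 0.03255 → sum = 4.0473
V_3 = 4.0473 / l_3 = 4.0473 / 0.835 = 4.847066… → 4.85

4.85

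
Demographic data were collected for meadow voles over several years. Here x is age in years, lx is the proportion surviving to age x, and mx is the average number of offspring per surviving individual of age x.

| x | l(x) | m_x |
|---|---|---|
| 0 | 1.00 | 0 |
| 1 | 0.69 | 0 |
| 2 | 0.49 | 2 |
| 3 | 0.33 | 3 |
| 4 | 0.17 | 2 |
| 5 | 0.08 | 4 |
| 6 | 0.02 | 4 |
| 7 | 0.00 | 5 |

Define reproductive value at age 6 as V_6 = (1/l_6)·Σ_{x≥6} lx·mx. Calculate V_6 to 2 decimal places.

4.00

lx·mx for x ≥ 6: 0.08, 0 → sum = 0.08
V_6 = 0.08 / l_6 = 0.08 / 0.02 = 4 → 4.00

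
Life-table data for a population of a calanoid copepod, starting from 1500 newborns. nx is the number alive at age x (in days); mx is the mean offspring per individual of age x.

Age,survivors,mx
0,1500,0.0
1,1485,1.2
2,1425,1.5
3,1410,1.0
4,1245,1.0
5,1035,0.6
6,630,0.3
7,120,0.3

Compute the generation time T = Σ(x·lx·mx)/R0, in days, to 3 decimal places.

lx = nx/n0 = nx/1500: 1, 0.99, 0.95, 0.94, 0.83, 0.69, 0.42, 0.08
lx·mx: 0, 1.188, 1.425, 0.94, 0.83, 0.414, 0.126, 0.024 → R0 = 4.947
x·lx·mx: 0, 1.188, 2.85, 2.82, 3.32, 2.07, 0.756, 0.168 → Σ = 13.172
T = 13.172 / 4.947 = 2.662624… → 2.663

2.663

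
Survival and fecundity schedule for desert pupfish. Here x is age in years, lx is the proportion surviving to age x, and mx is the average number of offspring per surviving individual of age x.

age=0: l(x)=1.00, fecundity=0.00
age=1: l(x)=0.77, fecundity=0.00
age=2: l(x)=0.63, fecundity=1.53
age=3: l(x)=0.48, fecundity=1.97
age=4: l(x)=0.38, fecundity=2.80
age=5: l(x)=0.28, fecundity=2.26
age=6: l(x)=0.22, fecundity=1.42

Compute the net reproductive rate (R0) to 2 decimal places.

3.92

lx·mx by age: 0, 0, 0.9639, 0.9456, 1.064, 0.6328, 0.3124
R0 = Σ lx·mx = 3.9187 → 3.92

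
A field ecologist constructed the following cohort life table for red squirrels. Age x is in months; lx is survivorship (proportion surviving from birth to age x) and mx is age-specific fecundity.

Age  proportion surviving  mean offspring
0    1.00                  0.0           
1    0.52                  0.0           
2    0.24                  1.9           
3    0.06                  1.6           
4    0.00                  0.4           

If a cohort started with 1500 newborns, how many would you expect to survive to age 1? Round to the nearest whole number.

780

Expected survivors = N0 · l_1 = 1500 × 0.52 = 780 → 780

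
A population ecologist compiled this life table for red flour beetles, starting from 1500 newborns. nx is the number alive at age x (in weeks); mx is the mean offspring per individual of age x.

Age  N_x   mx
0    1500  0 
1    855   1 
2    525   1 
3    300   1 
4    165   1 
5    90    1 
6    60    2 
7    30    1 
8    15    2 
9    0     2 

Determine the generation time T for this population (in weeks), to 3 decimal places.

lx = nx/n0 = nx/1500: 1, 0.57, 0.35, 0.2, 0.11, 0.06, 0.04, 0.02, 0.01, 0
lx·mx: 0, 0.57, 0.35, 0.2, 0.11, 0.06, 0.08, 0.02, 0.02, 0 → R0 = 1.41
x·lx·mx: 0, 0.57, 0.7, 0.6, 0.44, 0.3, 0.48, 0.14, 0.16, 0 → Σ = 3.39
T = 3.39 / 1.41 = 2.404255… → 2.404

2.404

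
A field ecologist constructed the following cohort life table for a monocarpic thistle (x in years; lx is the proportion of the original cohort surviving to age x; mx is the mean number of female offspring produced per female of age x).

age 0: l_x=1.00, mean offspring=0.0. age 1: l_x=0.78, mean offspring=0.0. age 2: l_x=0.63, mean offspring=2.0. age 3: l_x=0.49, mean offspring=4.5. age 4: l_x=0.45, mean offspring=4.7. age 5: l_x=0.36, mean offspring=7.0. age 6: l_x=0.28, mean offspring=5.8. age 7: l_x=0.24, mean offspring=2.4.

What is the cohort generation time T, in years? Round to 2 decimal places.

4.27

lx·mx: 0, 0, 1.26, 2.205, 2.115, 2.52, 1.624, 0.576 → R0 = 10.3
x·lx·mx: 0, 0, 2.52, 6.615, 8.46, 12.6, 9.744, 4.032 → Σ = 43.971
T = 43.971 / 10.3 = 4.269029… → 4.27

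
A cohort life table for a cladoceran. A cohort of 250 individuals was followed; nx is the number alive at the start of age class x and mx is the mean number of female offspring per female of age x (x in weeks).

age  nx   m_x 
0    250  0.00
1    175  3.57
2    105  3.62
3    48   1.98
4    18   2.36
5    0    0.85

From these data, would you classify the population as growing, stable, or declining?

growing

lx = nx/n0 = nx/250: 1, 0.7, 0.42, 0.192, 0.072, 0
R0 = Σ lx·mx = 0 + 2.499 + 1.5204 + 0.38016 + 0.16992 + 0 = 4.56948
R0 > 1, so the population is growing.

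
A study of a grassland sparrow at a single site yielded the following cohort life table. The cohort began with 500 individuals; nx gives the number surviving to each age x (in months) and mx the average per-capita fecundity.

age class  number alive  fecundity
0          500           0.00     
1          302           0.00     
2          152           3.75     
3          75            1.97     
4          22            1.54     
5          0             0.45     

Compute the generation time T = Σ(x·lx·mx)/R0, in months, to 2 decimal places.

2.29

lx = nx/n0 = nx/500: 1, 0.604, 0.304, 0.15, 0.044, 0
lx·mx: 0, 0, 1.14, 0.2955, 0.06776, 0 → R0 = 1.50326
x·lx·mx: 0, 0, 2.28, 0.8865, 0.27104, 0 → Σ = 3.43754
T = 3.43754 / 1.50326 = 2.286724… → 2.29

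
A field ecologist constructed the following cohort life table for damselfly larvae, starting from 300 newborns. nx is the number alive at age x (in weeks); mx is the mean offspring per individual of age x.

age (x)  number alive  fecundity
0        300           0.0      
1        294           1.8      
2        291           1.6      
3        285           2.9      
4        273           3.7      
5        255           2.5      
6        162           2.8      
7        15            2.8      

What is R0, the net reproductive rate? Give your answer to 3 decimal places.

lx = nx/n0 = nx/300: 1, 0.98, 0.97, 0.95, 0.91, 0.85, 0.54, 0.05
lx·mx by age: 0, 1.764, 1.552, 2.755, 3.367, 2.125, 1.512, 0.14
R0 = Σ lx·mx = 13.215 → 13.215

13.215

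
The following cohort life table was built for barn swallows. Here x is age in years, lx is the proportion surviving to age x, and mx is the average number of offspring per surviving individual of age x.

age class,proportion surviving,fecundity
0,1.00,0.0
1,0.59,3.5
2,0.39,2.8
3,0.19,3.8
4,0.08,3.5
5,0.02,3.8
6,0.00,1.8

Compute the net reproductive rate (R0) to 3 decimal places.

4.235

lx·mx by age: 0, 2.065, 1.092, 0.722, 0.28, 0.076, 0
R0 = Σ lx·mx = 4.235 → 4.235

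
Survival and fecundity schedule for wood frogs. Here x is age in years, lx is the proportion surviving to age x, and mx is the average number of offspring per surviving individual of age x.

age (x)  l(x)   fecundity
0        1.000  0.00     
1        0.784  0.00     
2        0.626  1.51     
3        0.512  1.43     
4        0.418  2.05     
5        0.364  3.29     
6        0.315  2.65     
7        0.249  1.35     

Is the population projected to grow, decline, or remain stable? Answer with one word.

R0 = Σ lx·mx = 0 + 0 + 0.94526 + 0.73216 + 0.8569 + 1.19756 + 0.83475 + 0.33615 = 4.90278
R0 > 1, so the population is growing.

growing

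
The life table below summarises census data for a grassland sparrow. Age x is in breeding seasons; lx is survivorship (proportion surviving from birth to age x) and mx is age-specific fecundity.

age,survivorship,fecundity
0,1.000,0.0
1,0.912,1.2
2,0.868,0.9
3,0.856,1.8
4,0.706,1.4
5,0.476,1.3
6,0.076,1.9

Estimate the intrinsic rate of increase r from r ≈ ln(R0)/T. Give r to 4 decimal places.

R0 = Σ lx·mx = 0 + 1.0944 + 0.7812 + 1.5408 + 0.9884 + 0.6188 + 0.1444 = 5.168
Σ x·lx·mx = 15.1932; T = 15.1932/5.168 = 2.93986…
r ≈ ln(R0)/T = ln(5.168)/2.93986… = 0.558695… → 0.5587

0.5587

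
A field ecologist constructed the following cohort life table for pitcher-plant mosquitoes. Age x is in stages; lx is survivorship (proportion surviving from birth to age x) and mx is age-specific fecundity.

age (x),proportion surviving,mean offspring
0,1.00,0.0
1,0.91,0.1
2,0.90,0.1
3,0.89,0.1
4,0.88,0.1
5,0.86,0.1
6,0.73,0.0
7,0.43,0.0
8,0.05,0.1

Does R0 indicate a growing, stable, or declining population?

R0 = Σ lx·mx = 0 + 0.091 + 0.09 + 0.089 + 0.088 + 0.086 + 0 + 0 + 0.005 = 0.449
R0 < 1, so the population is declining.

declining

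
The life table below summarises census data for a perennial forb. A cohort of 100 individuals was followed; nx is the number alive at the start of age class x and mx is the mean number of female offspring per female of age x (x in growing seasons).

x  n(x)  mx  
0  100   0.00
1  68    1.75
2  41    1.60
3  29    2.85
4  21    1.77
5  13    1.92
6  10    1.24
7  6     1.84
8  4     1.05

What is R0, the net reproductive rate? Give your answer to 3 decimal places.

lx = nx/n0 = nx/100: 1, 0.68, 0.41, 0.29, 0.21, 0.13, 0.1, 0.06, 0.04
lx·mx by age: 0, 1.19, 0.656, 0.8265, 0.3717, 0.2496, 0.124, 0.1104, 0.042
R0 = Σ lx·mx = 3.5702 → 3.570

3.570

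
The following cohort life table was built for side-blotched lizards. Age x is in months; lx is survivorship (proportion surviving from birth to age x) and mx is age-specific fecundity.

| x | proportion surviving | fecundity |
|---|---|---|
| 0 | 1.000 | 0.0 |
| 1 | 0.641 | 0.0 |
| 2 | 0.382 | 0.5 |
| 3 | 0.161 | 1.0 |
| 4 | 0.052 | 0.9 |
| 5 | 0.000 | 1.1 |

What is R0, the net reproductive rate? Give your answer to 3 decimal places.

0.399

lx·mx by age: 0, 0, 0.191, 0.161, 0.0468, 0
R0 = Σ lx·mx = 0.3988 → 0.399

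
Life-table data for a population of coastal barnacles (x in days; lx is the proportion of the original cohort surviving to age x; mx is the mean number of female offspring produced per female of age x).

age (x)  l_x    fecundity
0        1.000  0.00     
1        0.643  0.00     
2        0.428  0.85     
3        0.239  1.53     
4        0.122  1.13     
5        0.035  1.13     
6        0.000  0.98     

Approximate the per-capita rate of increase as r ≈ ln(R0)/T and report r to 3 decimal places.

-0.034

R0 = Σ lx·mx = 0 + 0 + 0.3638 + 0.36567 + 0.13786 + 0.03955 + 0 = 0.90688
Σ x·lx·mx = 2.5738; T = 2.5738/0.90688 = 2.83808…
r ≈ ln(R0)/T = ln(0.90688)/2.83808… = -0.03444… → -0.034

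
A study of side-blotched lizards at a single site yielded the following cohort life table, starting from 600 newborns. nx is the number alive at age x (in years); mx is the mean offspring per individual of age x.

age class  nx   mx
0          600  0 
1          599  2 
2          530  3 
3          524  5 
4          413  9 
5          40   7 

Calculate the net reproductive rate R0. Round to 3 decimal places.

15.675

lx = nx/n0 = nx/600: 1, 0.99833…, 0.88333…, 0.87333…, 0.68833…, 0.06667…
lx·mx by age: 0, 1.996667…, 2.65…, 4.366667…, 6.195…, 0.466667…
R0 = Σ lx·mx = 15.675… → 15.675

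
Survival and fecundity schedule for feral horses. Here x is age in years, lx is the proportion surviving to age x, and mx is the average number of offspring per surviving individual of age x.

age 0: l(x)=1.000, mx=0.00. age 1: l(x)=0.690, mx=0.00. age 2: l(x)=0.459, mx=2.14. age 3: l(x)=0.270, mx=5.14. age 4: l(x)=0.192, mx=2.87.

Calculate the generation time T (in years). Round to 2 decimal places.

2.85

lx·mx: 0, 0, 0.98226, 1.3878, 0.55104 → R0 = 2.9211
x·lx·mx: 0, 0, 1.96452, 4.1634, 2.20416 → Σ = 8.33208
T = 8.33208 / 2.9211 = 2.852378… → 2.85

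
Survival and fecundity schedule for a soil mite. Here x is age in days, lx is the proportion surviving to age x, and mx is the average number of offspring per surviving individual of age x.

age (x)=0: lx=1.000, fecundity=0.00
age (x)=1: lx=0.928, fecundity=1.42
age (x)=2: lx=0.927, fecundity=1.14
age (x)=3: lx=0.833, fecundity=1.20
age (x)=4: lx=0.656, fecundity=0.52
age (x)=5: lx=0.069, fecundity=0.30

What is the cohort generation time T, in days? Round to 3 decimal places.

2.114

lx·mx: 0, 1.31776, 1.05678, 0.9996, 0.34112, 0.0207 → R0 = 3.73596
x·lx·mx: 0, 1.31776, 2.11356, 2.9988, 1.36448, 0.1035 → Σ = 7.8981
T = 7.8981 / 3.73596 = 2.114075… → 2.114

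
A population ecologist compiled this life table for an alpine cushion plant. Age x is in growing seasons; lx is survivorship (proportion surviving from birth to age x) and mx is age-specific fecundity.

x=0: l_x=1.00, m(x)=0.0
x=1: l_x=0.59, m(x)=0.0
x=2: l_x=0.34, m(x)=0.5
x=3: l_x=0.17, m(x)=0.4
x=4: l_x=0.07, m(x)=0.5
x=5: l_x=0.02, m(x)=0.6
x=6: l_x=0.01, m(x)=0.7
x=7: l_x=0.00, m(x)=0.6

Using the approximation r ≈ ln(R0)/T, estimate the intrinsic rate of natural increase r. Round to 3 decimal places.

-0.457

R0 = Σ lx·mx = 0 + 0 + 0.17 + 0.068 + 0.035 + 0.012 + 0.007 + 0 = 0.292
Σ x·lx·mx = 0.786; T = 0.786/0.292 = 2.69178…
r ≈ ln(R0)/T = ln(0.292)/2.69178… = -0.45732… → -0.457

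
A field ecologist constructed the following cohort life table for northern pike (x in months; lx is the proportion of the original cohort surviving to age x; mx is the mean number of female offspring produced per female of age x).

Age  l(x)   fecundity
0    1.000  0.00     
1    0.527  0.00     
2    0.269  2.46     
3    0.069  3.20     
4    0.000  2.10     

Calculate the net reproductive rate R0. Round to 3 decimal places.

lx·mx by age: 0, 0, 0.66174, 0.2208, 0
R0 = Σ lx·mx = 0.88254 → 0.883

0.883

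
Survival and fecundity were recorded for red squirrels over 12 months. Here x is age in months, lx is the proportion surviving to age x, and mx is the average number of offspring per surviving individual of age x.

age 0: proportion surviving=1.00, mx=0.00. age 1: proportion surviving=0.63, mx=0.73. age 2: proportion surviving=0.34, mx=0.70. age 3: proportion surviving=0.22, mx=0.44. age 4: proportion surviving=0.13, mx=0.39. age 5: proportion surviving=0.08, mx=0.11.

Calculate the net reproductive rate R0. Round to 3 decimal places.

lx·mx by age: 0, 0.4599, 0.238, 0.0968, 0.0507, 0.0088
R0 = Σ lx·mx = 0.8542 → 0.854

0.854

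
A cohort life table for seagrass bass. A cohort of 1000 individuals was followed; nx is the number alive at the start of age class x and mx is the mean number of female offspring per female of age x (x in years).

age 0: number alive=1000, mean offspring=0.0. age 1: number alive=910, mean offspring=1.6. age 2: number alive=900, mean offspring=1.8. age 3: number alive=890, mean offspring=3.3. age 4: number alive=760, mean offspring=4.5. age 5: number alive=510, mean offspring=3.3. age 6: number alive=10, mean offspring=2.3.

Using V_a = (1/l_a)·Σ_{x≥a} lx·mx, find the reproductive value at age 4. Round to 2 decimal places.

lx = nx/n0 = nx/1000: 1, 0.91, 0.9, 0.89, 0.76, 0.51, 0.01
lx·mx for x ≥ 4: 3.42, 1.683, 0.023 → sum = 5.126
V_4 = 5.126 / l_4 = 5.126 / 0.76 = 6.744737… → 6.74

6.74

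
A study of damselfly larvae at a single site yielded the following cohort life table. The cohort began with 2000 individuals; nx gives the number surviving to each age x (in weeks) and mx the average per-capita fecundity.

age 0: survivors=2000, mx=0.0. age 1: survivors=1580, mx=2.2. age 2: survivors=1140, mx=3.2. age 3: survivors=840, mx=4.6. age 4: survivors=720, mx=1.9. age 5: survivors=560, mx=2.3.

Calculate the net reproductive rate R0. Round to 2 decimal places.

lx = nx/n0 = nx/2000: 1, 0.79, 0.57, 0.42, 0.36, 0.28
lx·mx by age: 0, 1.738, 1.824, 1.932, 0.684, 0.644
R0 = Σ lx·mx = 6.822 → 6.82

6.82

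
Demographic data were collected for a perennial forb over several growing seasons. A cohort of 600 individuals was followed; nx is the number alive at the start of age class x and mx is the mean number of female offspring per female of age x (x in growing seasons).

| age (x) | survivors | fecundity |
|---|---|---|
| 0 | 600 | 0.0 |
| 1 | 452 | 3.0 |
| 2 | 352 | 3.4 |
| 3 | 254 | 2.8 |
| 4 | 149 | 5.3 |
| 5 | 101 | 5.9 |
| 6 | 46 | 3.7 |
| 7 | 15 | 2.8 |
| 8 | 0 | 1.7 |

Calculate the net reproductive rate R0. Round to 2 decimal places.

lx = nx/n0 = nx/600: 1, 0.75333…, 0.58667…, 0.42333…, 0.24833…, 0.16833…, 0.07667…, 0.025, 0
lx·mx by age: 0, 2.26…, 1.994667…, 1.185333…, 1.316167…, 0.993167…, 0.283667…, 0.07, 0
R0 = Σ lx·mx = 8.103… → 8.10

8.10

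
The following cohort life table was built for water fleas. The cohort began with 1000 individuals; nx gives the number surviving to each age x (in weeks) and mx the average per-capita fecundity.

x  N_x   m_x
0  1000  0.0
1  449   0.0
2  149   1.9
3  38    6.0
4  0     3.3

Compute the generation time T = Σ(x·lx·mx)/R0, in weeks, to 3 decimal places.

2.446

lx = nx/n0 = nx/1000: 1, 0.449, 0.149, 0.038, 0
lx·mx: 0, 0, 0.2831, 0.228, 0 → R0 = 0.5111
x·lx·mx: 0, 0, 0.5662, 0.684, 0 → Σ = 1.2502
T = 1.2502 / 0.5111 = 2.446097… → 2.446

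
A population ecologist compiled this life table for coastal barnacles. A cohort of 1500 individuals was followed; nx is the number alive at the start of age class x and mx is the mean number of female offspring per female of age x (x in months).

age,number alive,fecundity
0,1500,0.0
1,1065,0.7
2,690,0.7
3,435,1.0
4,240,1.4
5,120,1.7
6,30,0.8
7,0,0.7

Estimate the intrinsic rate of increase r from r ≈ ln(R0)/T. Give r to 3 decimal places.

0.159

lx = nx/n0 = nx/1500: 1, 0.71, 0.46, 0.29, 0.16, 0.08, 0.02, 0
R0 = Σ lx·mx = 0 + 0.497 + 0.322 + 0.29 + 0.224 + 0.136 + 0.016 + 0 = 1.485
Σ x·lx·mx = 3.683; T = 3.683/1.485 = 2.48013…
r ≈ ln(R0)/T = ln(1.485)/2.48013… = 0.15943… → 0.159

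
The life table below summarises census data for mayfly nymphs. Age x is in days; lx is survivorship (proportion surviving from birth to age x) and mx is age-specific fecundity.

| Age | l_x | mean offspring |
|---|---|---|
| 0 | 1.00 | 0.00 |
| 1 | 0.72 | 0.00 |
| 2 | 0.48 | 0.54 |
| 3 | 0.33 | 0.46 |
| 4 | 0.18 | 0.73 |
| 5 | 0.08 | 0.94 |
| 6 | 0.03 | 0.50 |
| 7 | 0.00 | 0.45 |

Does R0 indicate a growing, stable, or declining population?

declining

R0 = Σ lx·mx = 0 + 0 + 0.2592 + 0.1518 + 0.1314 + 0.0752 + 0.015 + 0 = 0.6326
R0 < 1, so the population is declining.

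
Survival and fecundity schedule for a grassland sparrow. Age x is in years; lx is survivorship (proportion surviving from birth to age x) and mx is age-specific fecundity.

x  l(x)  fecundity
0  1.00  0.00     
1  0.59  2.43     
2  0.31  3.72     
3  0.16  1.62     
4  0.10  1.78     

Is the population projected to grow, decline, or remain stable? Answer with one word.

growing

R0 = Σ lx·mx = 0 + 1.4337 + 1.1532 + 0.2592 + 0.178 = 3.0241
R0 > 1, so the population is growing.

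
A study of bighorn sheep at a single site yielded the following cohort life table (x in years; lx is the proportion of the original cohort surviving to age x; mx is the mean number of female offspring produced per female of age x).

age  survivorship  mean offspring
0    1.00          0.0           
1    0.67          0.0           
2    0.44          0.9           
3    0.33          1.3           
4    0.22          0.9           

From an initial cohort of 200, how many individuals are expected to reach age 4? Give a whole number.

Expected survivors = N0 · l_4 = 200 × 0.22 = 44 → 44

44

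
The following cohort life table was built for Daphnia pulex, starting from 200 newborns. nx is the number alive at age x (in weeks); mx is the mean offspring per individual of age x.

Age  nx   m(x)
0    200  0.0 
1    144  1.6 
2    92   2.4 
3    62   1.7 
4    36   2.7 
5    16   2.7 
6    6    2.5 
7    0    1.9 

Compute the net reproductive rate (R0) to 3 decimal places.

3.560

lx = nx/n0 = nx/200: 1, 0.72, 0.46, 0.31, 0.18, 0.08, 0.03, 0
lx·mx by age: 0, 1.152, 1.104, 0.527, 0.486, 0.216, 0.075, 0
R0 = Σ lx·mx = 3.56 → 3.560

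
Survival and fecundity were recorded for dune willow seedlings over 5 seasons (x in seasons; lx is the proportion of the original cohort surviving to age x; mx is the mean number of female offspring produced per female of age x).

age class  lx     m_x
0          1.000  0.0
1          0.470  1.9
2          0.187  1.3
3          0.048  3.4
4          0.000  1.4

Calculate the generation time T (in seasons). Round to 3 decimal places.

lx·mx: 0, 0.893, 0.2431, 0.1632, 0 → R0 = 1.2993
x·lx·mx: 0, 0.893, 0.4862, 0.4896, 0 → Σ = 1.8688
T = 1.8688 / 1.2993 = 1.438313… → 1.438

1.438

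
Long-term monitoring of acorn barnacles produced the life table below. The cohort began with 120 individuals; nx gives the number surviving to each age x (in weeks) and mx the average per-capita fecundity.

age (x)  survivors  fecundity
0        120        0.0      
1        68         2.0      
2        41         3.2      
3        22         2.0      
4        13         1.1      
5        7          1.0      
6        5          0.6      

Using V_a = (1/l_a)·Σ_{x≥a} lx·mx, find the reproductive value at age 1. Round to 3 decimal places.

lx = nx/n0 = nx/120: 1, 0.56667…, 0.34167…, 0.18333…, 0.10833…, 0.05833…, 0.04167…
lx·mx for x ≥ 1: 1.133333…, 1.093333…, 0.366667…, 0.119167…, 0.058333…, 0.025… → sum = 2.795833…
V_1 = 2.795833… / l_1 = 2.795833… / 0.566667… = 4.933824… → 4.934

4.934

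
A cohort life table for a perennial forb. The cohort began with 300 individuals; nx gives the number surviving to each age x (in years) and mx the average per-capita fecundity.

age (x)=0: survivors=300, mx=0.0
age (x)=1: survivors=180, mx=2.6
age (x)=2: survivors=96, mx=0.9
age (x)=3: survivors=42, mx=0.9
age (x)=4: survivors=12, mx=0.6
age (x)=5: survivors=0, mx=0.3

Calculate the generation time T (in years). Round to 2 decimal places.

lx = nx/n0 = nx/300: 1, 0.6, 0.32, 0.14, 0.04, 0
lx·mx: 0, 1.56, 0.288, 0.126, 0.024, 0 → R0 = 1.998
x·lx·mx: 0, 1.56, 0.576, 0.378, 0.096, 0 → Σ = 2.61
T = 2.61 / 1.998 = 1.306306… → 1.31

1.31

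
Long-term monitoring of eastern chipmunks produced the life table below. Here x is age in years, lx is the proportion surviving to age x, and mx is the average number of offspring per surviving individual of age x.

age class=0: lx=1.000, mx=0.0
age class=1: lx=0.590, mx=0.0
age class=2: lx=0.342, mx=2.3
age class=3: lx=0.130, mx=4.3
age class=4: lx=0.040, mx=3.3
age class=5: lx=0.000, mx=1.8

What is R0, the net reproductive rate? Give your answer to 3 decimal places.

1.478

lx·mx by age: 0, 0, 0.7866, 0.559, 0.132, 0
R0 = Σ lx·mx = 1.4776 → 1.478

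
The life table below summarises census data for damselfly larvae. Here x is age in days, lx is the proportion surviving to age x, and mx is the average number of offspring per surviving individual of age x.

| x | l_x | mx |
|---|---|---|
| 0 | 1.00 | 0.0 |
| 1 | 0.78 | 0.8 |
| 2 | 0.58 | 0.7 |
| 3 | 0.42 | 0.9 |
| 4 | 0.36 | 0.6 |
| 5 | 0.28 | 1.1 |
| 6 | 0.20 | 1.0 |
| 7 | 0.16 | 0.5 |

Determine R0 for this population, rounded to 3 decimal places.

lx·mx by age: 0, 0.624, 0.406, 0.378, 0.216, 0.308, 0.2, 0.08
R0 = Σ lx·mx = 2.212 → 2.212

2.212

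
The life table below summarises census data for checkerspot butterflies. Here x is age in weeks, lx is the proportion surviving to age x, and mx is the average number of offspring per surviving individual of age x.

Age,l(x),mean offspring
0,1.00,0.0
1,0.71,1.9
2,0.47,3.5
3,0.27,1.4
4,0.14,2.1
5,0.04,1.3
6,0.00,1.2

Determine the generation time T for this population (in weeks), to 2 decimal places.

1.94

lx·mx: 0, 1.349, 1.645, 0.378, 0.294, 0.052, 0 → R0 = 3.718
x·lx·mx: 0, 1.349, 3.29, 1.134, 1.176, 0.26, 0 → Σ = 7.209
T = 7.209 / 3.718 = 1.938946… → 1.94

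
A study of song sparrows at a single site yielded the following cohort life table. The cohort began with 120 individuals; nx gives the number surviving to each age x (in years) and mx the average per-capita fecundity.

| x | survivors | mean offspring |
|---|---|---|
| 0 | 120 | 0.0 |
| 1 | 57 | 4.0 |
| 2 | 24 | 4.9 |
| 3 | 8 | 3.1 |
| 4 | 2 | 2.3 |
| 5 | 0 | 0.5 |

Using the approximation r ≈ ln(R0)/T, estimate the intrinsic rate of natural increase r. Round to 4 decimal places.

lx = nx/n0 = nx/120: 1, 0.475, 0.2, 0.06667…, 0.01667…, 0
R0 = Σ lx·mx = 0 + 1.9 + 0.98 + 0.20667… + 0.03833… + 0 = 3.125…
Σ x·lx·mx = 4.633333…; T = 4.633333…/3.125… = 1.48267…
r ≈ ln(R0)/T = ln(3.125…)/1.48267… = 0.768503… → 0.7685

0.7685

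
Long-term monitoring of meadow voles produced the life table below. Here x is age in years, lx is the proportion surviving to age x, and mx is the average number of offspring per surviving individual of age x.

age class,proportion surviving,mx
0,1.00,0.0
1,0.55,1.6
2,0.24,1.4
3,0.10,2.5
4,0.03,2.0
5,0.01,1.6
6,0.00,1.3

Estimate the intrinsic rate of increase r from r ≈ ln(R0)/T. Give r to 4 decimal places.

0.2547

R0 = Σ lx·mx = 0 + 0.88 + 0.336 + 0.25 + 0.06 + 0.016 + 0 = 1.542
Σ x·lx·mx = 2.622; T = 2.622/1.542 = 1.70039…
r ≈ ln(R0)/T = ln(1.542)/1.70039… = 0.254695… → 0.2547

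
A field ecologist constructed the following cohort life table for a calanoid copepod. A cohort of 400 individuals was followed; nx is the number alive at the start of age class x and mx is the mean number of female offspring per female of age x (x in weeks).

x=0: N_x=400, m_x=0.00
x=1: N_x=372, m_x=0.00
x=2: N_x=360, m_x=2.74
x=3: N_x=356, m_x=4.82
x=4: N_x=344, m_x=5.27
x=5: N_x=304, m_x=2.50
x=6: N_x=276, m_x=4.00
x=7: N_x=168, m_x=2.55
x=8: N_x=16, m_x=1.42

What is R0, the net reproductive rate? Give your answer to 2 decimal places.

17.08

lx = nx/n0 = nx/400: 1, 0.93, 0.9, 0.89, 0.86, 0.76, 0.69, 0.42, 0.04
lx·mx by age: 0, 0, 2.466, 4.2898, 4.5322, 1.9, 2.76, 1.071, 0.0568
R0 = Σ lx·mx = 17.0758 → 17.08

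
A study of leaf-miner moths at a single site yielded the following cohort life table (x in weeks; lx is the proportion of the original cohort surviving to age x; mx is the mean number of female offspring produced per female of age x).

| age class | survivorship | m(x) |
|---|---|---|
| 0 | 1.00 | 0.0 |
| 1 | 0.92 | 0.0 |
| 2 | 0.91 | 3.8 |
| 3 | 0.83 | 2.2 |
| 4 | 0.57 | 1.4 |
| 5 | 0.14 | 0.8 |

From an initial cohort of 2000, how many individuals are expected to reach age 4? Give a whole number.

Expected survivors = N0 · l_4 = 2000 × 0.57 = 1140 → 1140

1140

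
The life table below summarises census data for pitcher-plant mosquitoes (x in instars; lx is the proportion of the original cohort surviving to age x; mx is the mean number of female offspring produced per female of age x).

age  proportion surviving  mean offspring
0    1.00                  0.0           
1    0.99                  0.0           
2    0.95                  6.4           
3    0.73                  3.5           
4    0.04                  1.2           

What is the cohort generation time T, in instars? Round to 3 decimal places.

lx·mx: 0, 0, 6.08, 2.555, 0.048 → R0 = 8.683
x·lx·mx: 0, 0, 12.16, 7.665, 0.192 → Σ = 20.017
T = 20.017 / 8.683 = 2.305309… → 2.305

2.305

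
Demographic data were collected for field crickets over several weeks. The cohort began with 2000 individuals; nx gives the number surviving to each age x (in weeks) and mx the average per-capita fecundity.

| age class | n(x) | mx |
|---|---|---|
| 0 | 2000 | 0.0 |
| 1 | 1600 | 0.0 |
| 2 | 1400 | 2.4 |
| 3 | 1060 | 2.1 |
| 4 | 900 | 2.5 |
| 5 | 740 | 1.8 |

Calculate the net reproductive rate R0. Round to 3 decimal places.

4.584

lx = nx/n0 = nx/2000: 1, 0.8, 0.7, 0.53, 0.45, 0.37
lx·mx by age: 0, 0, 1.68, 1.113, 1.125, 0.666
R0 = Σ lx·mx = 4.584 → 4.584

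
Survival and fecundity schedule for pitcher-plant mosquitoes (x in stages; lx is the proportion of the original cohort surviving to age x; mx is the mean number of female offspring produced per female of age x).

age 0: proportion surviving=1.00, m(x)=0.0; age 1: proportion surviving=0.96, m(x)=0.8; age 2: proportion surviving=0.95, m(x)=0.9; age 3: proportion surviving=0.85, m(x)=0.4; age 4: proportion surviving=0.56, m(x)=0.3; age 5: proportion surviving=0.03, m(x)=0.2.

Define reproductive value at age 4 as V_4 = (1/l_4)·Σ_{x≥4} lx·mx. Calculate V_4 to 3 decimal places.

lx·mx for x ≥ 4: 0.168, 0.006 → sum = 0.174
V_4 = 0.174 / l_4 = 0.174 / 0.56 = 0.310714… → 0.311

0.311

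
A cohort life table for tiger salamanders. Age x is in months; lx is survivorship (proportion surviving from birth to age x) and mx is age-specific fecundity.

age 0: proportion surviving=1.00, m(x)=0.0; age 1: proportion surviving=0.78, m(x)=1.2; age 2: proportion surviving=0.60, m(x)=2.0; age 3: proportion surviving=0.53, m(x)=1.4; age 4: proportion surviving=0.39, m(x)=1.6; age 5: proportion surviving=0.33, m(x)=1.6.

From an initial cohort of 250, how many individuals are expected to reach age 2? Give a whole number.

150

Expected survivors = N0 · l_2 = 250 × 0.60 = 150 → 150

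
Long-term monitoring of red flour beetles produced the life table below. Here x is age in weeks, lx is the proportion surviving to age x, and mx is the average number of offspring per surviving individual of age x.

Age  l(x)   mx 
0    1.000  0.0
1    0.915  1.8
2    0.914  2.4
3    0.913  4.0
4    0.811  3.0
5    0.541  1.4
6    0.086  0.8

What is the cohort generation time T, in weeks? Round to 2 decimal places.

lx·mx: 0, 1.647, 2.1936, 3.652, 2.433, 0.7574, 0.0688 → R0 = 10.7518
x·lx·mx: 0, 1.647, 4.3872, 10.956, 9.732, 3.787, 0.4128 → Σ = 30.922
T = 30.922 / 10.7518 = 2.875984… → 2.88

2.88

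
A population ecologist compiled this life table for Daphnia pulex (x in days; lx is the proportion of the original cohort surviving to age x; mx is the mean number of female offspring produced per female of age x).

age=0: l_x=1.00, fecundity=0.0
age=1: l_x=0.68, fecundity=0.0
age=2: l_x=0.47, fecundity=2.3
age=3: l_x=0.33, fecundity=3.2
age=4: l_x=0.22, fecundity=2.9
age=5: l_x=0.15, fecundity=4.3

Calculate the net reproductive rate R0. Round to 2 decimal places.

lx·mx by age: 0, 0, 1.081, 1.056, 0.638, 0.645
R0 = Σ lx·mx = 3.42 → 3.42

3.42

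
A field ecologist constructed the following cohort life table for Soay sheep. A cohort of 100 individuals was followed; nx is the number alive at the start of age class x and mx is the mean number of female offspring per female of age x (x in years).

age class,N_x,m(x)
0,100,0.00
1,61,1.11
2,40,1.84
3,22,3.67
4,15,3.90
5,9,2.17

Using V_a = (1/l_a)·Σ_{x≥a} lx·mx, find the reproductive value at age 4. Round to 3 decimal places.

lx = nx/n0 = nx/100: 1, 0.61, 0.4, 0.22, 0.15, 0.09
lx·mx for x ≥ 4: 0.585, 0.1953 → sum = 0.7803
V_4 = 0.7803 / l_4 = 0.7803 / 0.15 = 5.202 → 5.202

5.202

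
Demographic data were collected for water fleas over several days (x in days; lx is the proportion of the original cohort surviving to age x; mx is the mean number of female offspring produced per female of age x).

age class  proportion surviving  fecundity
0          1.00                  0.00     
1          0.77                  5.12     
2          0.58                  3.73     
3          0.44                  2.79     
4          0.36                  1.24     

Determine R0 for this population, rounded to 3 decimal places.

lx·mx by age: 0, 3.9424, 2.1634, 1.2276, 0.4464
R0 = Σ lx·mx = 7.7798 → 7.780

7.780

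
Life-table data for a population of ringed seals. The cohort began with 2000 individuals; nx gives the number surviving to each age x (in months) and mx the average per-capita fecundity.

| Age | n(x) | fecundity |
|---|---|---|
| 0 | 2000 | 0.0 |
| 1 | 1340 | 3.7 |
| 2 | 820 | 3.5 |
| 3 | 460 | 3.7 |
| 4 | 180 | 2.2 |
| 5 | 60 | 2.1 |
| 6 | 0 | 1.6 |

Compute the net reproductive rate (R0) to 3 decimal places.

5.026

lx = nx/n0 = nx/2000: 1, 0.67, 0.41, 0.23, 0.09, 0.03, 0
lx·mx by age: 0, 2.479, 1.435, 0.851, 0.198, 0.063, 0
R0 = Σ lx·mx = 5.026 → 5.026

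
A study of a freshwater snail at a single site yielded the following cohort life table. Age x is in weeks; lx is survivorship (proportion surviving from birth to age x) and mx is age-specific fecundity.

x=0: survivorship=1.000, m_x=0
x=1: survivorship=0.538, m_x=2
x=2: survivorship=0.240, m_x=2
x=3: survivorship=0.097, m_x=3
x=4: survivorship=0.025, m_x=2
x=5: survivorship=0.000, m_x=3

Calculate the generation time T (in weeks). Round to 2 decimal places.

1.64

lx·mx: 0, 1.076, 0.48, 0.291, 0.05, 0 → R0 = 1.897
x·lx·mx: 0, 1.076, 0.96, 0.873, 0.2, 0 → Σ = 3.109
T = 3.109 / 1.897 = 1.638904… → 1.64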